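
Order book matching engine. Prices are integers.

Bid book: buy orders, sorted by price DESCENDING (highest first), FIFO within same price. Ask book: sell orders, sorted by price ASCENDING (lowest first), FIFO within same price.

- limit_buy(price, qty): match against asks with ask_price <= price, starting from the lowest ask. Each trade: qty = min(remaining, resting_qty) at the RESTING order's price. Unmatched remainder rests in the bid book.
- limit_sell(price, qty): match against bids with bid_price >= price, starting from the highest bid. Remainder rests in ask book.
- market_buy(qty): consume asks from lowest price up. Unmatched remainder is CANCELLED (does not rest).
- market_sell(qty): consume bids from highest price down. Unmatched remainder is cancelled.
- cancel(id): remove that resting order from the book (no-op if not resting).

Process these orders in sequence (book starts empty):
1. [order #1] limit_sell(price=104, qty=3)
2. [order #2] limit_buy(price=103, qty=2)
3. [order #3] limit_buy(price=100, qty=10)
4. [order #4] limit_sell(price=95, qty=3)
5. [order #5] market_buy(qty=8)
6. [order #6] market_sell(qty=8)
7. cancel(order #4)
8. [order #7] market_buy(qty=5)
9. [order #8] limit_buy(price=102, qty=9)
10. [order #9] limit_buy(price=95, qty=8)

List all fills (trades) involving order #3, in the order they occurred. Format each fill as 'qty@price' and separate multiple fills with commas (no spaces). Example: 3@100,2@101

Answer: 1@100,8@100

Derivation:
After op 1 [order #1] limit_sell(price=104, qty=3): fills=none; bids=[-] asks=[#1:3@104]
After op 2 [order #2] limit_buy(price=103, qty=2): fills=none; bids=[#2:2@103] asks=[#1:3@104]
After op 3 [order #3] limit_buy(price=100, qty=10): fills=none; bids=[#2:2@103 #3:10@100] asks=[#1:3@104]
After op 4 [order #4] limit_sell(price=95, qty=3): fills=#2x#4:2@103 #3x#4:1@100; bids=[#3:9@100] asks=[#1:3@104]
After op 5 [order #5] market_buy(qty=8): fills=#5x#1:3@104; bids=[#3:9@100] asks=[-]
After op 6 [order #6] market_sell(qty=8): fills=#3x#6:8@100; bids=[#3:1@100] asks=[-]
After op 7 cancel(order #4): fills=none; bids=[#3:1@100] asks=[-]
After op 8 [order #7] market_buy(qty=5): fills=none; bids=[#3:1@100] asks=[-]
After op 9 [order #8] limit_buy(price=102, qty=9): fills=none; bids=[#8:9@102 #3:1@100] asks=[-]
After op 10 [order #9] limit_buy(price=95, qty=8): fills=none; bids=[#8:9@102 #3:1@100 #9:8@95] asks=[-]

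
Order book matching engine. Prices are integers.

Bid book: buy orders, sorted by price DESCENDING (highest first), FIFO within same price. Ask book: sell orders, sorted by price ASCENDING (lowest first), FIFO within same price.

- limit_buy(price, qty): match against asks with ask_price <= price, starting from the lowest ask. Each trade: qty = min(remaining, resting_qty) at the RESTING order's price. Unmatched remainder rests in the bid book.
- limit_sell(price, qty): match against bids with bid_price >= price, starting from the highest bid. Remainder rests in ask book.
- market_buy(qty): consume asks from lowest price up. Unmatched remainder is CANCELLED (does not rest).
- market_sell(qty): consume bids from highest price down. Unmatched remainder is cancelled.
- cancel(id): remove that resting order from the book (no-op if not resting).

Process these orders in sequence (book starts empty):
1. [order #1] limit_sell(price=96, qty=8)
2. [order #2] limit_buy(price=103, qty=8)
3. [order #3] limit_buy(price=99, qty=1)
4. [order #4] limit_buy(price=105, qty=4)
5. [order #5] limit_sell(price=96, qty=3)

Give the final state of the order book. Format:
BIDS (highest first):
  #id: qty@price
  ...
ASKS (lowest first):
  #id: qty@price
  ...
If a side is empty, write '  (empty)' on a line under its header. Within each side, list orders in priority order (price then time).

Answer: BIDS (highest first):
  #4: 1@105
  #3: 1@99
ASKS (lowest first):
  (empty)

Derivation:
After op 1 [order #1] limit_sell(price=96, qty=8): fills=none; bids=[-] asks=[#1:8@96]
After op 2 [order #2] limit_buy(price=103, qty=8): fills=#2x#1:8@96; bids=[-] asks=[-]
After op 3 [order #3] limit_buy(price=99, qty=1): fills=none; bids=[#3:1@99] asks=[-]
After op 4 [order #4] limit_buy(price=105, qty=4): fills=none; bids=[#4:4@105 #3:1@99] asks=[-]
After op 5 [order #5] limit_sell(price=96, qty=3): fills=#4x#5:3@105; bids=[#4:1@105 #3:1@99] asks=[-]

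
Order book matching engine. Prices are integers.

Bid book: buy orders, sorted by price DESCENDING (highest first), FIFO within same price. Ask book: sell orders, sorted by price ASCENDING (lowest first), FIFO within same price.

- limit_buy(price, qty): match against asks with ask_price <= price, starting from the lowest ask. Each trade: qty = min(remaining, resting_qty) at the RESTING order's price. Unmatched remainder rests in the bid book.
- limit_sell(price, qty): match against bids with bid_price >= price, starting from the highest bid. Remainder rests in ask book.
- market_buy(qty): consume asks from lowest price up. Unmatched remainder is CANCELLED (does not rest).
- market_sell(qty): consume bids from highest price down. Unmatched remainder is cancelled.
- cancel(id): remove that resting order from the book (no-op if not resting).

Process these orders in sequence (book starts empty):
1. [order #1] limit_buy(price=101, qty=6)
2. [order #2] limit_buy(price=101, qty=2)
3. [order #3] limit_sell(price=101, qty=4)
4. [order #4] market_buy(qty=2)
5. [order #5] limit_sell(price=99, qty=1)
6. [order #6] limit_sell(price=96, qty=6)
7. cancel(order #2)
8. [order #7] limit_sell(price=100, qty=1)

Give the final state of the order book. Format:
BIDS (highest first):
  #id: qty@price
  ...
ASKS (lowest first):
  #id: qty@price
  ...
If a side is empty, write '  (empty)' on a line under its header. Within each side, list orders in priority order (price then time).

Answer: BIDS (highest first):
  (empty)
ASKS (lowest first):
  #6: 3@96
  #7: 1@100

Derivation:
After op 1 [order #1] limit_buy(price=101, qty=6): fills=none; bids=[#1:6@101] asks=[-]
After op 2 [order #2] limit_buy(price=101, qty=2): fills=none; bids=[#1:6@101 #2:2@101] asks=[-]
After op 3 [order #3] limit_sell(price=101, qty=4): fills=#1x#3:4@101; bids=[#1:2@101 #2:2@101] asks=[-]
After op 4 [order #4] market_buy(qty=2): fills=none; bids=[#1:2@101 #2:2@101] asks=[-]
After op 5 [order #5] limit_sell(price=99, qty=1): fills=#1x#5:1@101; bids=[#1:1@101 #2:2@101] asks=[-]
After op 6 [order #6] limit_sell(price=96, qty=6): fills=#1x#6:1@101 #2x#6:2@101; bids=[-] asks=[#6:3@96]
After op 7 cancel(order #2): fills=none; bids=[-] asks=[#6:3@96]
After op 8 [order #7] limit_sell(price=100, qty=1): fills=none; bids=[-] asks=[#6:3@96 #7:1@100]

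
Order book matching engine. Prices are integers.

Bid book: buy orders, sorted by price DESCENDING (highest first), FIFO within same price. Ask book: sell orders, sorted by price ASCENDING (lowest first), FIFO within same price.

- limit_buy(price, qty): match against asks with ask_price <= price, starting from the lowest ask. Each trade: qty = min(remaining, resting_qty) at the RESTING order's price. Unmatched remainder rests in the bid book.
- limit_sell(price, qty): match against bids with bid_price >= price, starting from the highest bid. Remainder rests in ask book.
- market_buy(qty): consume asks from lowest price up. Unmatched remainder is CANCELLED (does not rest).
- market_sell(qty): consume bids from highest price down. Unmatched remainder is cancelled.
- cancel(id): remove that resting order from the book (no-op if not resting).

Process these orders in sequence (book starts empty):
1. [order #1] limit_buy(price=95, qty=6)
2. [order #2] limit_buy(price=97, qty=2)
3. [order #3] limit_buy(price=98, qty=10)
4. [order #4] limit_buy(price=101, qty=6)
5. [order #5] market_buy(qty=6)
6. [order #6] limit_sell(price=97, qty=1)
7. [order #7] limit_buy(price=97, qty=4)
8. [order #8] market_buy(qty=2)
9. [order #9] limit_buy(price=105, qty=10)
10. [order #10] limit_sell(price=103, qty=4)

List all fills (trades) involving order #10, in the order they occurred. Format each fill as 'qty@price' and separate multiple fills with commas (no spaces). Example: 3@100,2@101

After op 1 [order #1] limit_buy(price=95, qty=6): fills=none; bids=[#1:6@95] asks=[-]
After op 2 [order #2] limit_buy(price=97, qty=2): fills=none; bids=[#2:2@97 #1:6@95] asks=[-]
After op 3 [order #3] limit_buy(price=98, qty=10): fills=none; bids=[#3:10@98 #2:2@97 #1:6@95] asks=[-]
After op 4 [order #4] limit_buy(price=101, qty=6): fills=none; bids=[#4:6@101 #3:10@98 #2:2@97 #1:6@95] asks=[-]
After op 5 [order #5] market_buy(qty=6): fills=none; bids=[#4:6@101 #3:10@98 #2:2@97 #1:6@95] asks=[-]
After op 6 [order #6] limit_sell(price=97, qty=1): fills=#4x#6:1@101; bids=[#4:5@101 #3:10@98 #2:2@97 #1:6@95] asks=[-]
After op 7 [order #7] limit_buy(price=97, qty=4): fills=none; bids=[#4:5@101 #3:10@98 #2:2@97 #7:4@97 #1:6@95] asks=[-]
After op 8 [order #8] market_buy(qty=2): fills=none; bids=[#4:5@101 #3:10@98 #2:2@97 #7:4@97 #1:6@95] asks=[-]
After op 9 [order #9] limit_buy(price=105, qty=10): fills=none; bids=[#9:10@105 #4:5@101 #3:10@98 #2:2@97 #7:4@97 #1:6@95] asks=[-]
After op 10 [order #10] limit_sell(price=103, qty=4): fills=#9x#10:4@105; bids=[#9:6@105 #4:5@101 #3:10@98 #2:2@97 #7:4@97 #1:6@95] asks=[-]

Answer: 4@105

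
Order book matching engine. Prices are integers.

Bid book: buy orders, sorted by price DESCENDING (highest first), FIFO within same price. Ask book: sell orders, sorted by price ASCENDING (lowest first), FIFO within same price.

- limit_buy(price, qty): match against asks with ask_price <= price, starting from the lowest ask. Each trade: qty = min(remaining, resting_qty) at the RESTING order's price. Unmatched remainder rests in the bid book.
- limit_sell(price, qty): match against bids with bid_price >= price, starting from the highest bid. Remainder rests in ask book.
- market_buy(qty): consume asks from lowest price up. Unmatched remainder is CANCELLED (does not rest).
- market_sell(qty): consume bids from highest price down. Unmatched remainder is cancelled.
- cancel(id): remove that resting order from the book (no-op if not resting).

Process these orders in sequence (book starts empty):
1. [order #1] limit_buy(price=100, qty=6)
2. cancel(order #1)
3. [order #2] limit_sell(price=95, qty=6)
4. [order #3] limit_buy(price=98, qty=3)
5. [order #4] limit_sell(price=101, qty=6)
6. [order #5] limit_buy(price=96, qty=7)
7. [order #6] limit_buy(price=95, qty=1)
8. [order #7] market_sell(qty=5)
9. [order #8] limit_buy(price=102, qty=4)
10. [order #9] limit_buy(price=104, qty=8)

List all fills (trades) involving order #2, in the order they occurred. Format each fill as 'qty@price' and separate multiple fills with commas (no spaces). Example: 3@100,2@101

After op 1 [order #1] limit_buy(price=100, qty=6): fills=none; bids=[#1:6@100] asks=[-]
After op 2 cancel(order #1): fills=none; bids=[-] asks=[-]
After op 3 [order #2] limit_sell(price=95, qty=6): fills=none; bids=[-] asks=[#2:6@95]
After op 4 [order #3] limit_buy(price=98, qty=3): fills=#3x#2:3@95; bids=[-] asks=[#2:3@95]
After op 5 [order #4] limit_sell(price=101, qty=6): fills=none; bids=[-] asks=[#2:3@95 #4:6@101]
After op 6 [order #5] limit_buy(price=96, qty=7): fills=#5x#2:3@95; bids=[#5:4@96] asks=[#4:6@101]
After op 7 [order #6] limit_buy(price=95, qty=1): fills=none; bids=[#5:4@96 #6:1@95] asks=[#4:6@101]
After op 8 [order #7] market_sell(qty=5): fills=#5x#7:4@96 #6x#7:1@95; bids=[-] asks=[#4:6@101]
After op 9 [order #8] limit_buy(price=102, qty=4): fills=#8x#4:4@101; bids=[-] asks=[#4:2@101]
After op 10 [order #9] limit_buy(price=104, qty=8): fills=#9x#4:2@101; bids=[#9:6@104] asks=[-]

Answer: 3@95,3@95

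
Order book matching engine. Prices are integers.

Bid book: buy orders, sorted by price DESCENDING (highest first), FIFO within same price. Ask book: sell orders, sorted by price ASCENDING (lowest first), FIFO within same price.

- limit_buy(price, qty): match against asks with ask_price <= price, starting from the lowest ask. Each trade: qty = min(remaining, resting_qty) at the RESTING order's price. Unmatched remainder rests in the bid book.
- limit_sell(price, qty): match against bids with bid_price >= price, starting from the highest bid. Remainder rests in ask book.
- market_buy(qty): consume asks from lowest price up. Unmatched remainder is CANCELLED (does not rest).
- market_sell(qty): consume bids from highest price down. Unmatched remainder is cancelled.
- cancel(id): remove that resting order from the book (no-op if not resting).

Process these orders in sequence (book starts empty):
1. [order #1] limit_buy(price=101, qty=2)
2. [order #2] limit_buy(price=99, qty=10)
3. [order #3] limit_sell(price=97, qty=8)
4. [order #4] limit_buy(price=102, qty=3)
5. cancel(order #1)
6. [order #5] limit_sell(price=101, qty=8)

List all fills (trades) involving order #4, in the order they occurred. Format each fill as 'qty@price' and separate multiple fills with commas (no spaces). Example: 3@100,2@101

After op 1 [order #1] limit_buy(price=101, qty=2): fills=none; bids=[#1:2@101] asks=[-]
After op 2 [order #2] limit_buy(price=99, qty=10): fills=none; bids=[#1:2@101 #2:10@99] asks=[-]
After op 3 [order #3] limit_sell(price=97, qty=8): fills=#1x#3:2@101 #2x#3:6@99; bids=[#2:4@99] asks=[-]
After op 4 [order #4] limit_buy(price=102, qty=3): fills=none; bids=[#4:3@102 #2:4@99] asks=[-]
After op 5 cancel(order #1): fills=none; bids=[#4:3@102 #2:4@99] asks=[-]
After op 6 [order #5] limit_sell(price=101, qty=8): fills=#4x#5:3@102; bids=[#2:4@99] asks=[#5:5@101]

Answer: 3@102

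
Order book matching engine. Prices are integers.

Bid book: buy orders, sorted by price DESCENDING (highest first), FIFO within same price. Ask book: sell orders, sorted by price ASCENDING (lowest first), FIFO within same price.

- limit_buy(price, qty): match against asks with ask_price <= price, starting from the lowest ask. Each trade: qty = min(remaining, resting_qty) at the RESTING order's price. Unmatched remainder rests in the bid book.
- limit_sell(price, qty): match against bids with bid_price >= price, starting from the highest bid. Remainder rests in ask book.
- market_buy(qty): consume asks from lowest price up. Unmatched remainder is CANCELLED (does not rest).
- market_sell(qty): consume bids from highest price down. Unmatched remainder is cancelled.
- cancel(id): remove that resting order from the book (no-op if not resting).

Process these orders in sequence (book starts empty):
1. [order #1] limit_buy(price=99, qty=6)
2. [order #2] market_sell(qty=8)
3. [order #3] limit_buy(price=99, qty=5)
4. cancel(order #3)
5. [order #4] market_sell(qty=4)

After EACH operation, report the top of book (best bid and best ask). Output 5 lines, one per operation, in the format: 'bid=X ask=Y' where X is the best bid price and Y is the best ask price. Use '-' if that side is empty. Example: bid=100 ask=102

Answer: bid=99 ask=-
bid=- ask=-
bid=99 ask=-
bid=- ask=-
bid=- ask=-

Derivation:
After op 1 [order #1] limit_buy(price=99, qty=6): fills=none; bids=[#1:6@99] asks=[-]
After op 2 [order #2] market_sell(qty=8): fills=#1x#2:6@99; bids=[-] asks=[-]
After op 3 [order #3] limit_buy(price=99, qty=5): fills=none; bids=[#3:5@99] asks=[-]
After op 4 cancel(order #3): fills=none; bids=[-] asks=[-]
After op 5 [order #4] market_sell(qty=4): fills=none; bids=[-] asks=[-]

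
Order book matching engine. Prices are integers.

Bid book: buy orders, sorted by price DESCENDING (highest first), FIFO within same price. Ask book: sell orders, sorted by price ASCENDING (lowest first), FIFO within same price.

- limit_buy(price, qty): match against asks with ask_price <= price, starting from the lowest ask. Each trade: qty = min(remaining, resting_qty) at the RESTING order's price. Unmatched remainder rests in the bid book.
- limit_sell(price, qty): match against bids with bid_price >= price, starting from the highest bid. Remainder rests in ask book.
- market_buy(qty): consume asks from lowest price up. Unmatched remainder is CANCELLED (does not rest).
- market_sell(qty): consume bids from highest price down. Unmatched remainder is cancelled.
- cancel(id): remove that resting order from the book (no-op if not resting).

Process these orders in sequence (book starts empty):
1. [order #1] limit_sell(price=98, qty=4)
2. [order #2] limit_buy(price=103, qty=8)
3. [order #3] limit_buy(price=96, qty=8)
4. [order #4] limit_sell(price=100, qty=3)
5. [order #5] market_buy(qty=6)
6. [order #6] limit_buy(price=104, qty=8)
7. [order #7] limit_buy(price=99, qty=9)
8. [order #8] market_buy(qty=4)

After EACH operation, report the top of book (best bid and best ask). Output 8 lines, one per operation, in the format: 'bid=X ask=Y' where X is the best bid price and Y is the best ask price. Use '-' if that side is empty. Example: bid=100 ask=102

After op 1 [order #1] limit_sell(price=98, qty=4): fills=none; bids=[-] asks=[#1:4@98]
After op 2 [order #2] limit_buy(price=103, qty=8): fills=#2x#1:4@98; bids=[#2:4@103] asks=[-]
After op 3 [order #3] limit_buy(price=96, qty=8): fills=none; bids=[#2:4@103 #3:8@96] asks=[-]
After op 4 [order #4] limit_sell(price=100, qty=3): fills=#2x#4:3@103; bids=[#2:1@103 #3:8@96] asks=[-]
After op 5 [order #5] market_buy(qty=6): fills=none; bids=[#2:1@103 #3:8@96] asks=[-]
After op 6 [order #6] limit_buy(price=104, qty=8): fills=none; bids=[#6:8@104 #2:1@103 #3:8@96] asks=[-]
After op 7 [order #7] limit_buy(price=99, qty=9): fills=none; bids=[#6:8@104 #2:1@103 #7:9@99 #3:8@96] asks=[-]
After op 8 [order #8] market_buy(qty=4): fills=none; bids=[#6:8@104 #2:1@103 #7:9@99 #3:8@96] asks=[-]

Answer: bid=- ask=98
bid=103 ask=-
bid=103 ask=-
bid=103 ask=-
bid=103 ask=-
bid=104 ask=-
bid=104 ask=-
bid=104 ask=-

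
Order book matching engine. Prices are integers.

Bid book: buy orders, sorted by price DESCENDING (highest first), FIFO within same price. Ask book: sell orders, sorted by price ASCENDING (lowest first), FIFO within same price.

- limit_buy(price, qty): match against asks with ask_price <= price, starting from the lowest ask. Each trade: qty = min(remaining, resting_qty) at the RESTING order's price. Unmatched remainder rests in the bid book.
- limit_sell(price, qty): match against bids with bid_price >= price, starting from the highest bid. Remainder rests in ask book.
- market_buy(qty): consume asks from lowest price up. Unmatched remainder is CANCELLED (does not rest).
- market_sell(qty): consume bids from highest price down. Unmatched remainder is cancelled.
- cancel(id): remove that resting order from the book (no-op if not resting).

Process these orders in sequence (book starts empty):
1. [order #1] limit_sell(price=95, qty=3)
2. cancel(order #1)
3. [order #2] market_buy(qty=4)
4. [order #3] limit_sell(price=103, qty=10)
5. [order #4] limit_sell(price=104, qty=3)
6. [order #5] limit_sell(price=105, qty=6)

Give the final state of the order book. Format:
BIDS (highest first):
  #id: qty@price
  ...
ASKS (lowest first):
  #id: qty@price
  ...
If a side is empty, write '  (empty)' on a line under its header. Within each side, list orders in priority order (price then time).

Answer: BIDS (highest first):
  (empty)
ASKS (lowest first):
  #3: 10@103
  #4: 3@104
  #5: 6@105

Derivation:
After op 1 [order #1] limit_sell(price=95, qty=3): fills=none; bids=[-] asks=[#1:3@95]
After op 2 cancel(order #1): fills=none; bids=[-] asks=[-]
After op 3 [order #2] market_buy(qty=4): fills=none; bids=[-] asks=[-]
After op 4 [order #3] limit_sell(price=103, qty=10): fills=none; bids=[-] asks=[#3:10@103]
After op 5 [order #4] limit_sell(price=104, qty=3): fills=none; bids=[-] asks=[#3:10@103 #4:3@104]
After op 6 [order #5] limit_sell(price=105, qty=6): fills=none; bids=[-] asks=[#3:10@103 #4:3@104 #5:6@105]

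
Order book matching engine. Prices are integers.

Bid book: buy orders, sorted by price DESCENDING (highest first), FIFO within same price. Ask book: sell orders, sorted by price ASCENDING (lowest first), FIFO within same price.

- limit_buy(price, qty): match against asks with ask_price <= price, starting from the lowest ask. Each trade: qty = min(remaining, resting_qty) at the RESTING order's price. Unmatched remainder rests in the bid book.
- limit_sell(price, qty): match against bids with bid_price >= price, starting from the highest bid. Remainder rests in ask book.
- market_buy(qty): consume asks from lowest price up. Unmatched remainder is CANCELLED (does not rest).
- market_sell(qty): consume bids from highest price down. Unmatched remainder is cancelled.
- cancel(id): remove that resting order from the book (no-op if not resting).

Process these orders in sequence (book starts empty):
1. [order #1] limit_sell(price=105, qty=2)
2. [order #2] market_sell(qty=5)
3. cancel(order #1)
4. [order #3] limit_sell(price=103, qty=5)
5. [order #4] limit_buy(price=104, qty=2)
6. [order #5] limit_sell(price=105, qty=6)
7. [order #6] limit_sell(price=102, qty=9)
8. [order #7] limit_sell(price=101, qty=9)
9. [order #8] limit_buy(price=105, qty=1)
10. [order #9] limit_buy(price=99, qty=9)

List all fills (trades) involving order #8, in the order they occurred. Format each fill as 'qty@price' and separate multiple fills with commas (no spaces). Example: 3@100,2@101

Answer: 1@101

Derivation:
After op 1 [order #1] limit_sell(price=105, qty=2): fills=none; bids=[-] asks=[#1:2@105]
After op 2 [order #2] market_sell(qty=5): fills=none; bids=[-] asks=[#1:2@105]
After op 3 cancel(order #1): fills=none; bids=[-] asks=[-]
After op 4 [order #3] limit_sell(price=103, qty=5): fills=none; bids=[-] asks=[#3:5@103]
After op 5 [order #4] limit_buy(price=104, qty=2): fills=#4x#3:2@103; bids=[-] asks=[#3:3@103]
After op 6 [order #5] limit_sell(price=105, qty=6): fills=none; bids=[-] asks=[#3:3@103 #5:6@105]
After op 7 [order #6] limit_sell(price=102, qty=9): fills=none; bids=[-] asks=[#6:9@102 #3:3@103 #5:6@105]
After op 8 [order #7] limit_sell(price=101, qty=9): fills=none; bids=[-] asks=[#7:9@101 #6:9@102 #3:3@103 #5:6@105]
After op 9 [order #8] limit_buy(price=105, qty=1): fills=#8x#7:1@101; bids=[-] asks=[#7:8@101 #6:9@102 #3:3@103 #5:6@105]
After op 10 [order #9] limit_buy(price=99, qty=9): fills=none; bids=[#9:9@99] asks=[#7:8@101 #6:9@102 #3:3@103 #5:6@105]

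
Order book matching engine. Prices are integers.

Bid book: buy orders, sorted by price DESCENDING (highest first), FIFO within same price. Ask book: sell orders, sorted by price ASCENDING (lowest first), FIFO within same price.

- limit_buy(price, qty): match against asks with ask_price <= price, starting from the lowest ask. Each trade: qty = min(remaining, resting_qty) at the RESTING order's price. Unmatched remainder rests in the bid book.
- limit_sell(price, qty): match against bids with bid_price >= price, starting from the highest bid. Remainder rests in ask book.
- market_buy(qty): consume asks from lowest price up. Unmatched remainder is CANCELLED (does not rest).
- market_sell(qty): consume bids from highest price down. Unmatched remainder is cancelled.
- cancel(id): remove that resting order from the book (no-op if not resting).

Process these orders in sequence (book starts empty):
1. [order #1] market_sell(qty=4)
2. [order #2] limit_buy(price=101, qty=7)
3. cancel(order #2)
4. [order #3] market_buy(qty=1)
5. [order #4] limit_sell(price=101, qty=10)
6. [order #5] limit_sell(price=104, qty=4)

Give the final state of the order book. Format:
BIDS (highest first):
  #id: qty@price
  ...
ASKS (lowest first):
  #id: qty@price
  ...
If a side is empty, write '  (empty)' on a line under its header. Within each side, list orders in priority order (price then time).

After op 1 [order #1] market_sell(qty=4): fills=none; bids=[-] asks=[-]
After op 2 [order #2] limit_buy(price=101, qty=7): fills=none; bids=[#2:7@101] asks=[-]
After op 3 cancel(order #2): fills=none; bids=[-] asks=[-]
After op 4 [order #3] market_buy(qty=1): fills=none; bids=[-] asks=[-]
After op 5 [order #4] limit_sell(price=101, qty=10): fills=none; bids=[-] asks=[#4:10@101]
After op 6 [order #5] limit_sell(price=104, qty=4): fills=none; bids=[-] asks=[#4:10@101 #5:4@104]

Answer: BIDS (highest first):
  (empty)
ASKS (lowest first):
  #4: 10@101
  #5: 4@104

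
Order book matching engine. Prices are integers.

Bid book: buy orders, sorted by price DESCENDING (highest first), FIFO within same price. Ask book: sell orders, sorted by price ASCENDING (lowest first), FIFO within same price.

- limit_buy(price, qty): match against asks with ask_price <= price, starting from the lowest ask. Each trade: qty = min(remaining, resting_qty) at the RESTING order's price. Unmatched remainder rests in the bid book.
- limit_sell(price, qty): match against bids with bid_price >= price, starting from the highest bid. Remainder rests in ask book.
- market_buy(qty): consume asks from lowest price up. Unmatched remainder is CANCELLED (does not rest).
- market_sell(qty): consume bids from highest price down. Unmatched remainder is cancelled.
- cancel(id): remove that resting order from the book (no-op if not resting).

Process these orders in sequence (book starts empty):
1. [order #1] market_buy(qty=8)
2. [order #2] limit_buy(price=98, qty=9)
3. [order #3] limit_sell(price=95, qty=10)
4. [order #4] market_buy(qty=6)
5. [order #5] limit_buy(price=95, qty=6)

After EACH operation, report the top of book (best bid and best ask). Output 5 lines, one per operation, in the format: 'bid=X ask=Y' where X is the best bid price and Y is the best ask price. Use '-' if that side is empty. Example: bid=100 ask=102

Answer: bid=- ask=-
bid=98 ask=-
bid=- ask=95
bid=- ask=-
bid=95 ask=-

Derivation:
After op 1 [order #1] market_buy(qty=8): fills=none; bids=[-] asks=[-]
After op 2 [order #2] limit_buy(price=98, qty=9): fills=none; bids=[#2:9@98] asks=[-]
After op 3 [order #3] limit_sell(price=95, qty=10): fills=#2x#3:9@98; bids=[-] asks=[#3:1@95]
After op 4 [order #4] market_buy(qty=6): fills=#4x#3:1@95; bids=[-] asks=[-]
After op 5 [order #5] limit_buy(price=95, qty=6): fills=none; bids=[#5:6@95] asks=[-]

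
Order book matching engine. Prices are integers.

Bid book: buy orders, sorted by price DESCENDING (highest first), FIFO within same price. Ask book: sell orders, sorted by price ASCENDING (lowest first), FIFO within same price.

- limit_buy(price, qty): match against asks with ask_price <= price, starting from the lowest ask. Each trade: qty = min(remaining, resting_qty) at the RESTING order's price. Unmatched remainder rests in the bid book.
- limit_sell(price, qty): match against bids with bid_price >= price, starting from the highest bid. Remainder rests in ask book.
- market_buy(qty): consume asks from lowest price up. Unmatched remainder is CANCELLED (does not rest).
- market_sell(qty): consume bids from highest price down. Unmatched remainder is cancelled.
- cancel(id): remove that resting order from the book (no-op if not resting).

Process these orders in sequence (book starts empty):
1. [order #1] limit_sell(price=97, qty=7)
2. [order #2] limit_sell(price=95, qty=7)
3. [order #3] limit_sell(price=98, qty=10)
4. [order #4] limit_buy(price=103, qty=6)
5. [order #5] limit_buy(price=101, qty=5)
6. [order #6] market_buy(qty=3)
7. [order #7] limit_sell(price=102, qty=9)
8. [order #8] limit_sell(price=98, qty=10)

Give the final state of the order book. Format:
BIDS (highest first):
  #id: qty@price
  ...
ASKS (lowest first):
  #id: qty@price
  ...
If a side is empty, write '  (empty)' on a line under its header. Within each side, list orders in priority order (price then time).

After op 1 [order #1] limit_sell(price=97, qty=7): fills=none; bids=[-] asks=[#1:7@97]
After op 2 [order #2] limit_sell(price=95, qty=7): fills=none; bids=[-] asks=[#2:7@95 #1:7@97]
After op 3 [order #3] limit_sell(price=98, qty=10): fills=none; bids=[-] asks=[#2:7@95 #1:7@97 #3:10@98]
After op 4 [order #4] limit_buy(price=103, qty=6): fills=#4x#2:6@95; bids=[-] asks=[#2:1@95 #1:7@97 #3:10@98]
After op 5 [order #5] limit_buy(price=101, qty=5): fills=#5x#2:1@95 #5x#1:4@97; bids=[-] asks=[#1:3@97 #3:10@98]
After op 6 [order #6] market_buy(qty=3): fills=#6x#1:3@97; bids=[-] asks=[#3:10@98]
After op 7 [order #7] limit_sell(price=102, qty=9): fills=none; bids=[-] asks=[#3:10@98 #7:9@102]
After op 8 [order #8] limit_sell(price=98, qty=10): fills=none; bids=[-] asks=[#3:10@98 #8:10@98 #7:9@102]

Answer: BIDS (highest first):
  (empty)
ASKS (lowest first):
  #3: 10@98
  #8: 10@98
  #7: 9@102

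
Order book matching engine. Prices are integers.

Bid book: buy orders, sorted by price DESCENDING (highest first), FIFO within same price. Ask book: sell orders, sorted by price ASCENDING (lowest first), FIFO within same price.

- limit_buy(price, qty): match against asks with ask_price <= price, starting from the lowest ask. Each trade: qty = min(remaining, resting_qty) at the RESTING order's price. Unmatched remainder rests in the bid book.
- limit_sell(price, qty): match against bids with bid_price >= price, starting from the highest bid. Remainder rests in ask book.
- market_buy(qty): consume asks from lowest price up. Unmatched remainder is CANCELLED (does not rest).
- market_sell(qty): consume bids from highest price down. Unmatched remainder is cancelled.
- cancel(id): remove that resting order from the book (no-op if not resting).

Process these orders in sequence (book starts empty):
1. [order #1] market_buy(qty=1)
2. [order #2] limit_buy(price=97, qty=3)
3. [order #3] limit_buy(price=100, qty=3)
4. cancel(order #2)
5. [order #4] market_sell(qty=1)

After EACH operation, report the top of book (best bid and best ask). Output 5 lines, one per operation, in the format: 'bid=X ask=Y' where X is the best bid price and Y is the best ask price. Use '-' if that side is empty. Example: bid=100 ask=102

Answer: bid=- ask=-
bid=97 ask=-
bid=100 ask=-
bid=100 ask=-
bid=100 ask=-

Derivation:
After op 1 [order #1] market_buy(qty=1): fills=none; bids=[-] asks=[-]
After op 2 [order #2] limit_buy(price=97, qty=3): fills=none; bids=[#2:3@97] asks=[-]
After op 3 [order #3] limit_buy(price=100, qty=3): fills=none; bids=[#3:3@100 #2:3@97] asks=[-]
After op 4 cancel(order #2): fills=none; bids=[#3:3@100] asks=[-]
After op 5 [order #4] market_sell(qty=1): fills=#3x#4:1@100; bids=[#3:2@100] asks=[-]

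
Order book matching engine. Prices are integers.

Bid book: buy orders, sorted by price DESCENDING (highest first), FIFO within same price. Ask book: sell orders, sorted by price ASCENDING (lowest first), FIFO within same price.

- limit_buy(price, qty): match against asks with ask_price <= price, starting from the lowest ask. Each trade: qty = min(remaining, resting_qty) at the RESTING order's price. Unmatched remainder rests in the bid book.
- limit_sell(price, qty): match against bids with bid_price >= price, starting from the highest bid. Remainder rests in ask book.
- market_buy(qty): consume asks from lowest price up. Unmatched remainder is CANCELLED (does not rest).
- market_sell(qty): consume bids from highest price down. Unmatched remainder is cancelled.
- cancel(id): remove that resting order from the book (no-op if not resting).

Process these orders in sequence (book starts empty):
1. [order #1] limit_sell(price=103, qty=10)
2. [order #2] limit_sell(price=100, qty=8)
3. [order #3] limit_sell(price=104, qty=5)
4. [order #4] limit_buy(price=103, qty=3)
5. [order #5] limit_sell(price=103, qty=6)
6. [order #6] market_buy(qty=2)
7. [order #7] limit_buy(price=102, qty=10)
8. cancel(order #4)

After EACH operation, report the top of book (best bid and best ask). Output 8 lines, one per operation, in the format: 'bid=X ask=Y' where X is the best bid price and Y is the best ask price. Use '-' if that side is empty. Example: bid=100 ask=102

After op 1 [order #1] limit_sell(price=103, qty=10): fills=none; bids=[-] asks=[#1:10@103]
After op 2 [order #2] limit_sell(price=100, qty=8): fills=none; bids=[-] asks=[#2:8@100 #1:10@103]
After op 3 [order #3] limit_sell(price=104, qty=5): fills=none; bids=[-] asks=[#2:8@100 #1:10@103 #3:5@104]
After op 4 [order #4] limit_buy(price=103, qty=3): fills=#4x#2:3@100; bids=[-] asks=[#2:5@100 #1:10@103 #3:5@104]
After op 5 [order #5] limit_sell(price=103, qty=6): fills=none; bids=[-] asks=[#2:5@100 #1:10@103 #5:6@103 #3:5@104]
After op 6 [order #6] market_buy(qty=2): fills=#6x#2:2@100; bids=[-] asks=[#2:3@100 #1:10@103 #5:6@103 #3:5@104]
After op 7 [order #7] limit_buy(price=102, qty=10): fills=#7x#2:3@100; bids=[#7:7@102] asks=[#1:10@103 #5:6@103 #3:5@104]
After op 8 cancel(order #4): fills=none; bids=[#7:7@102] asks=[#1:10@103 #5:6@103 #3:5@104]

Answer: bid=- ask=103
bid=- ask=100
bid=- ask=100
bid=- ask=100
bid=- ask=100
bid=- ask=100
bid=102 ask=103
bid=102 ask=103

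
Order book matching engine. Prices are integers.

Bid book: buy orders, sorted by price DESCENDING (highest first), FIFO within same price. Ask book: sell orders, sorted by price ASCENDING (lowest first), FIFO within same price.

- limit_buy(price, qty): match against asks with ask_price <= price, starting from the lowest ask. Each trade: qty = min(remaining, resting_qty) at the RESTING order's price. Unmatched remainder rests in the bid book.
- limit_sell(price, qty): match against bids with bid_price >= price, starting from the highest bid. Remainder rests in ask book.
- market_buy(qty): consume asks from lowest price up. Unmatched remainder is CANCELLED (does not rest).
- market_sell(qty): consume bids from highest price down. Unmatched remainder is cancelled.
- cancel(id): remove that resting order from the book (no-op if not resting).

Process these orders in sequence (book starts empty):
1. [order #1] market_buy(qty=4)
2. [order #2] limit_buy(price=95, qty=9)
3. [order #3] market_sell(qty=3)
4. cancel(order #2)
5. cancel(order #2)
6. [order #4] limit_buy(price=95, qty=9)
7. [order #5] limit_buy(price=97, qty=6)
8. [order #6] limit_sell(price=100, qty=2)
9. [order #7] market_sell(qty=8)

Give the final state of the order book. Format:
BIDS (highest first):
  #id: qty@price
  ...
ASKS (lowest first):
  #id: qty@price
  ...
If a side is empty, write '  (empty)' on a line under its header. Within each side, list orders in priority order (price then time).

Answer: BIDS (highest first):
  #4: 7@95
ASKS (lowest first):
  #6: 2@100

Derivation:
After op 1 [order #1] market_buy(qty=4): fills=none; bids=[-] asks=[-]
After op 2 [order #2] limit_buy(price=95, qty=9): fills=none; bids=[#2:9@95] asks=[-]
After op 3 [order #3] market_sell(qty=3): fills=#2x#3:3@95; bids=[#2:6@95] asks=[-]
After op 4 cancel(order #2): fills=none; bids=[-] asks=[-]
After op 5 cancel(order #2): fills=none; bids=[-] asks=[-]
After op 6 [order #4] limit_buy(price=95, qty=9): fills=none; bids=[#4:9@95] asks=[-]
After op 7 [order #5] limit_buy(price=97, qty=6): fills=none; bids=[#5:6@97 #4:9@95] asks=[-]
After op 8 [order #6] limit_sell(price=100, qty=2): fills=none; bids=[#5:6@97 #4:9@95] asks=[#6:2@100]
After op 9 [order #7] market_sell(qty=8): fills=#5x#7:6@97 #4x#7:2@95; bids=[#4:7@95] asks=[#6:2@100]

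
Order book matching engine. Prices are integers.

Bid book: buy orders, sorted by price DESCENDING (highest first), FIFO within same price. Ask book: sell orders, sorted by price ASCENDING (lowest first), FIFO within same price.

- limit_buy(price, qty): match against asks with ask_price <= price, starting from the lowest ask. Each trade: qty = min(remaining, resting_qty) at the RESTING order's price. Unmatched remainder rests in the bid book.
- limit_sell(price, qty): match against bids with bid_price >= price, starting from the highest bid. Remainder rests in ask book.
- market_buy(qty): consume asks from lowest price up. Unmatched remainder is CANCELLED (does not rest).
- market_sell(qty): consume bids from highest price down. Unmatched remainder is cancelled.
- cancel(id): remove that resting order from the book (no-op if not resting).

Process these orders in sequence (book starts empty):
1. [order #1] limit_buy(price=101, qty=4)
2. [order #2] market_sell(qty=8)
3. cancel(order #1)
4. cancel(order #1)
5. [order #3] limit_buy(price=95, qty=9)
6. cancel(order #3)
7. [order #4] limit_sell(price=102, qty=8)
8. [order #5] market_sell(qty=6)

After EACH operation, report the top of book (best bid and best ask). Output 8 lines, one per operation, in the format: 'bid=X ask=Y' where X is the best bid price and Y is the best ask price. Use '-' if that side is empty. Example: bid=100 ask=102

After op 1 [order #1] limit_buy(price=101, qty=4): fills=none; bids=[#1:4@101] asks=[-]
After op 2 [order #2] market_sell(qty=8): fills=#1x#2:4@101; bids=[-] asks=[-]
After op 3 cancel(order #1): fills=none; bids=[-] asks=[-]
After op 4 cancel(order #1): fills=none; bids=[-] asks=[-]
After op 5 [order #3] limit_buy(price=95, qty=9): fills=none; bids=[#3:9@95] asks=[-]
After op 6 cancel(order #3): fills=none; bids=[-] asks=[-]
After op 7 [order #4] limit_sell(price=102, qty=8): fills=none; bids=[-] asks=[#4:8@102]
After op 8 [order #5] market_sell(qty=6): fills=none; bids=[-] asks=[#4:8@102]

Answer: bid=101 ask=-
bid=- ask=-
bid=- ask=-
bid=- ask=-
bid=95 ask=-
bid=- ask=-
bid=- ask=102
bid=- ask=102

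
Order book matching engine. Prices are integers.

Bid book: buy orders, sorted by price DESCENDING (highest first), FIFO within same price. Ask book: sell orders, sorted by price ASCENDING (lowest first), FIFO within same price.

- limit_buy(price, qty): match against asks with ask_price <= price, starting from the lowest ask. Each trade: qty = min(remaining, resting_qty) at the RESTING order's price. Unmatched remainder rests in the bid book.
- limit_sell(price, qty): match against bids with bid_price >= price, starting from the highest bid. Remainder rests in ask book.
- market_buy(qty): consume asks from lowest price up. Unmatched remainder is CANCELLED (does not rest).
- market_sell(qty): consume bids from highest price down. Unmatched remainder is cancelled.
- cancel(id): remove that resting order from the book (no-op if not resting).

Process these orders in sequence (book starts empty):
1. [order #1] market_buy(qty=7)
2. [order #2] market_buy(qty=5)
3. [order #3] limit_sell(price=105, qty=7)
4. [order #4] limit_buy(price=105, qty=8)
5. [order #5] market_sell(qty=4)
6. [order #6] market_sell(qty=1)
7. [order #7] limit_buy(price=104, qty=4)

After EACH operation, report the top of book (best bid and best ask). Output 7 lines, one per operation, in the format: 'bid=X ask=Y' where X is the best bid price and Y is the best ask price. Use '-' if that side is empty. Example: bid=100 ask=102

Answer: bid=- ask=-
bid=- ask=-
bid=- ask=105
bid=105 ask=-
bid=- ask=-
bid=- ask=-
bid=104 ask=-

Derivation:
After op 1 [order #1] market_buy(qty=7): fills=none; bids=[-] asks=[-]
After op 2 [order #2] market_buy(qty=5): fills=none; bids=[-] asks=[-]
After op 3 [order #3] limit_sell(price=105, qty=7): fills=none; bids=[-] asks=[#3:7@105]
After op 4 [order #4] limit_buy(price=105, qty=8): fills=#4x#3:7@105; bids=[#4:1@105] asks=[-]
After op 5 [order #5] market_sell(qty=4): fills=#4x#5:1@105; bids=[-] asks=[-]
After op 6 [order #6] market_sell(qty=1): fills=none; bids=[-] asks=[-]
After op 7 [order #7] limit_buy(price=104, qty=4): fills=none; bids=[#7:4@104] asks=[-]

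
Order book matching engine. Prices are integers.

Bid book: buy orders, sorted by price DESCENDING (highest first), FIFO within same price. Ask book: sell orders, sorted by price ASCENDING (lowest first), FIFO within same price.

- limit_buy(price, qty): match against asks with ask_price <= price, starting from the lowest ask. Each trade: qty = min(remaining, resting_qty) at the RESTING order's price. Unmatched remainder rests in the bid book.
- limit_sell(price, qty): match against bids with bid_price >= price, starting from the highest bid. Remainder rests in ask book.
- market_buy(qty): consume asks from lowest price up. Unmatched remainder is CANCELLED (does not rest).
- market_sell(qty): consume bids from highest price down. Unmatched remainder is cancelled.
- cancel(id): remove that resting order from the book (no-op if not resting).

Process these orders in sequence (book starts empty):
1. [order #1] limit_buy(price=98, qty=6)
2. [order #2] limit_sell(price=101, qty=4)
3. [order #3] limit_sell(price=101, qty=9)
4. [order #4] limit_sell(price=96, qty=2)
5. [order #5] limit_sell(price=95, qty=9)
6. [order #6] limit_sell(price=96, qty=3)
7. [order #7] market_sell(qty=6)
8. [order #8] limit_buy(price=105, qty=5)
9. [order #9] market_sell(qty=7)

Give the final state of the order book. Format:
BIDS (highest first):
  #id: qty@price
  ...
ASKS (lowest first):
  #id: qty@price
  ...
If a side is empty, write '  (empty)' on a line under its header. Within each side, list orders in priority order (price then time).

After op 1 [order #1] limit_buy(price=98, qty=6): fills=none; bids=[#1:6@98] asks=[-]
After op 2 [order #2] limit_sell(price=101, qty=4): fills=none; bids=[#1:6@98] asks=[#2:4@101]
After op 3 [order #3] limit_sell(price=101, qty=9): fills=none; bids=[#1:6@98] asks=[#2:4@101 #3:9@101]
After op 4 [order #4] limit_sell(price=96, qty=2): fills=#1x#4:2@98; bids=[#1:4@98] asks=[#2:4@101 #3:9@101]
After op 5 [order #5] limit_sell(price=95, qty=9): fills=#1x#5:4@98; bids=[-] asks=[#5:5@95 #2:4@101 #3:9@101]
After op 6 [order #6] limit_sell(price=96, qty=3): fills=none; bids=[-] asks=[#5:5@95 #6:3@96 #2:4@101 #3:9@101]
After op 7 [order #7] market_sell(qty=6): fills=none; bids=[-] asks=[#5:5@95 #6:3@96 #2:4@101 #3:9@101]
After op 8 [order #8] limit_buy(price=105, qty=5): fills=#8x#5:5@95; bids=[-] asks=[#6:3@96 #2:4@101 #3:9@101]
After op 9 [order #9] market_sell(qty=7): fills=none; bids=[-] asks=[#6:3@96 #2:4@101 #3:9@101]

Answer: BIDS (highest first):
  (empty)
ASKS (lowest first):
  #6: 3@96
  #2: 4@101
  #3: 9@101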